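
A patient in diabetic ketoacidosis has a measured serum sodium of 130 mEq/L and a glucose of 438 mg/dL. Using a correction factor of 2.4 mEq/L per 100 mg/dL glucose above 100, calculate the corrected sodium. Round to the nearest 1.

Corrected Na = measured Na + 2.4 · (glucose − 100)/100
= 130 + 2.4 · (438 − 100)/100
= 130 + 8.1
= 138.1 mEq/L

138 mEq/L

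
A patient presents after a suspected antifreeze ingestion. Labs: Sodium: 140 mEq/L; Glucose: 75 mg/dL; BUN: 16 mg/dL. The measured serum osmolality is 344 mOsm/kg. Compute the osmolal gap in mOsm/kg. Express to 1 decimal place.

54.1 mOsm/kg

Calculated osmolality = 2·Na + glucose/18 + BUN/2.8
= 2·140 + 75/18 + 16/2.8
= 280 + 4.17 + 5.71
= 289.88 mOsm/kg ≈ 289.9 mOsm/kg
Osmolar gap = measured − calculated = 344 − 289.9 = 54.1 mOsm/kg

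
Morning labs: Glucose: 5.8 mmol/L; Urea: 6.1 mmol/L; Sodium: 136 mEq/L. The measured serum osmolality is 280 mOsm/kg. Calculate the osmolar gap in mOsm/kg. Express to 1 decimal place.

Calculated osmolality = 2·Na + glucose + urea
= 2·136 + 5.8 + 6.1
= 272 + 5.80 + 6.10
= 283.9 mOsm/kg ≈ 283.9 mOsm/kg
Osmolar gap = measured − calculated = 280 − 283.9 = -3.9 mOsm/kg

-3.9 mOsm/kg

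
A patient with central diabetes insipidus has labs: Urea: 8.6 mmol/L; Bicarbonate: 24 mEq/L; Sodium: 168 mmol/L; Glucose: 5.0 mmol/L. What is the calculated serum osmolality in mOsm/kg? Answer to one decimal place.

Calculated osmolality = 2·Na + glucose + urea
= 2·168 + 5 + 8.6
= 336 + 5 + 8.60
= 349.6 mOsm/kg

349.6 mOsm/kg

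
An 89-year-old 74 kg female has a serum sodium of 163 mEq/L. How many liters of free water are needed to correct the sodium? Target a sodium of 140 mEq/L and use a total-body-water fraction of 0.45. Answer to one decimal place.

TBW = 0.45 · 74 = 33.3 L
Free water deficit = TBW · (Na/140 − 1)
= 33.3 · (163/140 − 1)
= 33.3 · 0.1643
= 5.47 L

5.5 L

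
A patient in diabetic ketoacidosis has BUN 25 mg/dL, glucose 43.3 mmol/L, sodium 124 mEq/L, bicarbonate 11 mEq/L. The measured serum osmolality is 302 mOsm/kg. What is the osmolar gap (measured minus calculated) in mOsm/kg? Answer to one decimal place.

Calculated osmolality = 2·Na + glucose + BUN/2.8
= 2·124 + 43.3 + 25/2.8
= 248 + 43.30 + 8.93
= 300.23 mOsm/kg ≈ 300.2 mOsm/kg
Osmolar gap = measured − calculated = 302 − 300.2 = 1.8 mOsm/kg

1.8 mOsm/kg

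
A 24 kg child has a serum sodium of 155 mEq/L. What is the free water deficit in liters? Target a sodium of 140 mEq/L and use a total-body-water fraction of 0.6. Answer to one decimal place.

1.5 L

TBW = 0.6 · 24 = 14.4 L
Free water deficit = TBW · (Na/140 − 1)
= 14.4 · (155/140 − 1)
= 14.4 · 0.1071
= 1.54 L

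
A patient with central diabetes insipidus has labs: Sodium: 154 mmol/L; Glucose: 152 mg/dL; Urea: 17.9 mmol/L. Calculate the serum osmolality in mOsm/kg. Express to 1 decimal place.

334.3 mOsm/kg

Calculated osmolality = 2·Na + glucose/18 + urea
= 2·154 + 152/18 + 17.9
= 308 + 8.44 + 17.90
= 334.34 mOsm/kg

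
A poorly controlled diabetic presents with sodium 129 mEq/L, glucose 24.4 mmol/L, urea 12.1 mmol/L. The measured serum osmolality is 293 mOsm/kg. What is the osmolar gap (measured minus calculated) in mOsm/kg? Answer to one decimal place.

-1.5 mOsm/kg

Calculated osmolality = 2·Na + glucose + urea
= 2·129 + 24.4 + 12.1
= 258 + 24.40 + 12.10
= 294.5 mOsm/kg ≈ 294.5 mOsm/kg
Osmolar gap = measured − calculated = 293 − 294.5 = -1.5 mOsm/kg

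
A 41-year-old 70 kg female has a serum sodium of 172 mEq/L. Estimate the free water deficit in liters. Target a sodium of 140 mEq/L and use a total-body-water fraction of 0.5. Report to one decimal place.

8.0 L

TBW = 0.5 · 70 = 35 L
Free water deficit = TBW · (Na/140 − 1)
= 35 · (172/140 − 1)
= 35 · 0.2286
= 8 L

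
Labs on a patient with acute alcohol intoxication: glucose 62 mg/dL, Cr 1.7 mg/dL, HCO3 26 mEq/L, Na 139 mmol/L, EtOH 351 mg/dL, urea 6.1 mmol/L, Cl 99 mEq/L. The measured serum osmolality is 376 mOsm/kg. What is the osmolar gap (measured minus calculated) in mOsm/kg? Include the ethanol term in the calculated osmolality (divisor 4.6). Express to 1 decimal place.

12.2 mOsm/kg

Calculated osmolality = 2·Na + glucose/18 + urea + ethanol/4.6
= 2·139 + 62/18 + 6.1 + 351/4.6
= 278 + 3.44 + 6.10 + 76.30
= 363.84 mOsm/kg ≈ 363.8 mOsm/kg
Osmolar gap = measured − calculated = 376 − 363.8 = 12.2 mOsm/kg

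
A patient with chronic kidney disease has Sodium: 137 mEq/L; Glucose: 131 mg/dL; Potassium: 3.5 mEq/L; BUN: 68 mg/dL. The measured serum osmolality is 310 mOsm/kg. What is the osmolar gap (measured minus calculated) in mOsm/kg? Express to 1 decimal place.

Calculated osmolality = 2·Na + glucose/18 + BUN/2.8
= 2·137 + 131/18 + 68/2.8
= 274 + 7.28 + 24.29
= 305.57 mOsm/kg ≈ 305.6 mOsm/kg
Osmolar gap = measured − calculated = 310 − 305.6 = 4.4 mOsm/kg

4.4 mOsm/kg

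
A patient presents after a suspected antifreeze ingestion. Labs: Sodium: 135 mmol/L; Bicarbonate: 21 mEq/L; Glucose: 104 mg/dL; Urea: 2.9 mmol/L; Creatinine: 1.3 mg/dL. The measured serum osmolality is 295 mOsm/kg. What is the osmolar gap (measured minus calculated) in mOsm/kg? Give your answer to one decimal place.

Calculated osmolality = 2·Na + glucose/18 + urea
= 2·135 + 104/18 + 2.9
= 270 + 5.78 + 2.90
= 278.68 mOsm/kg ≈ 278.7 mOsm/kg
Osmolar gap = measured − calculated = 295 − 278.7 = 16.3 mOsm/kg

16.3 mOsm/kg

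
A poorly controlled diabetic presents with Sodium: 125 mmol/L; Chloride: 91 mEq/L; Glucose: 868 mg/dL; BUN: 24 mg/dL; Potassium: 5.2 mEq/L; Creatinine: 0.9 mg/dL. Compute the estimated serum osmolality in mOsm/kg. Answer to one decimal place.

Calculated osmolality = 2·Na + glucose/18 + BUN/2.8
= 2·125 + 868/18 + 24/2.8
= 250 + 48.22 + 8.57
= 306.79 mOsm/kg

306.8 mOsm/kg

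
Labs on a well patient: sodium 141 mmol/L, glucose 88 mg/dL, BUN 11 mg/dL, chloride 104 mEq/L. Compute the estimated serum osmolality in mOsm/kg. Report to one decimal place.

290.8 mOsm/kg

Calculated osmolality = 2·Na + glucose/18 + BUN/2.8
= 2·141 + 88/18 + 11/2.8
= 282 + 4.89 + 3.93
= 290.82 mOsm/kg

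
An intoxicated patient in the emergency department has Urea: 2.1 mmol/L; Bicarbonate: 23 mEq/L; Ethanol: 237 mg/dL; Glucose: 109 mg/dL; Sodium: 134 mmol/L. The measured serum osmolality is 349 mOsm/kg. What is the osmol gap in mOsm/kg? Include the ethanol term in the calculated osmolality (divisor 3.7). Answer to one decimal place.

8.8 mOsm/kg

Calculated osmolality = 2·Na + glucose/18 + urea + ethanol/3.7
= 2·134 + 109/18 + 2.1 + 237/3.7
= 268 + 6.06 + 2.10 + 64.05
= 340.21 mOsm/kg ≈ 340.2 mOsm/kg
Osmolar gap = measured − calculated = 349 − 340.2 = 8.8 mOsm/kg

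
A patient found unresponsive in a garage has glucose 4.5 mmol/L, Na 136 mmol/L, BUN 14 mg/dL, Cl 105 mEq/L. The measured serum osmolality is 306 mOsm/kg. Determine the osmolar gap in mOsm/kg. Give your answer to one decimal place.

24.5 mOsm/kg

Calculated osmolality = 2·Na + glucose + BUN/2.8
= 2·136 + 4.5 + 14/2.8
= 272 + 4.50 + 5
= 281.5 mOsm/kg ≈ 281.5 mOsm/kg
Osmolar gap = measured − calculated = 306 − 281.5 = 24.5 mOsm/kg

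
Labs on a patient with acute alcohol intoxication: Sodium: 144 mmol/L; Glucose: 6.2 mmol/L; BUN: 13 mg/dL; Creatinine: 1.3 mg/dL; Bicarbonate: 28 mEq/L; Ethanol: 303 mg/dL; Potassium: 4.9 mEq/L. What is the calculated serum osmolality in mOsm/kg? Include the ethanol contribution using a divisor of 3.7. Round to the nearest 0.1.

380.7 mOsm/kg

Calculated osmolality = 2·Na + glucose + BUN/2.8 + ethanol/3.7
= 2·144 + 6.2 + 13/2.8 + 303/3.7
= 288 + 6.20 + 4.64 + 81.89
= 380.73 mOsm/kg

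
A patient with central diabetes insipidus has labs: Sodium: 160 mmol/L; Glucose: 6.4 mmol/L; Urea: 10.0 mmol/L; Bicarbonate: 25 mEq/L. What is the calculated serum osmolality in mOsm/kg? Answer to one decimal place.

336.4 mOsm/kg

Calculated osmolality = 2·Na + glucose + urea
= 2·160 + 6.4 + 10
= 320 + 6.40 + 10
= 336.4 mOsm/kg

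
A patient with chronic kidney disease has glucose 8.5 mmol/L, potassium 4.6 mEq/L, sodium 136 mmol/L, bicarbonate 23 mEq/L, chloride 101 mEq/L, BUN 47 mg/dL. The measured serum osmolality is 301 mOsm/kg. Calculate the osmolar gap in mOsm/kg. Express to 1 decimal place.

3.7 mOsm/kg

Calculated osmolality = 2·Na + glucose + BUN/2.8
= 2·136 + 8.5 + 47/2.8
= 272 + 8.50 + 16.79
= 297.29 mOsm/kg ≈ 297.3 mOsm/kg
Osmolar gap = measured − calculated = 301 − 297.3 = 3.7 mOsm/kg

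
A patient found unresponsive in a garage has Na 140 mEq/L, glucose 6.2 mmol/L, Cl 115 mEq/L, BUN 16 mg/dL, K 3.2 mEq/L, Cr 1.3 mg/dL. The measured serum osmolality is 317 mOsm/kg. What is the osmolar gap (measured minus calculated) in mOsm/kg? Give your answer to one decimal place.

Calculated osmolality = 2·Na + glucose + BUN/2.8
= 2·140 + 6.2 + 16/2.8
= 280 + 6.20 + 5.71
= 291.91 mOsm/kg ≈ 291.9 mOsm/kg
Osmolar gap = measured − calculated = 317 − 291.9 = 25.1 mOsm/kg

25.1 mOsm/kg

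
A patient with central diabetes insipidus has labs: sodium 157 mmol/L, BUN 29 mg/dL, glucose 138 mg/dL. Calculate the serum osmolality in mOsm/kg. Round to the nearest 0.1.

332.0 mOsm/kg

Calculated osmolality = 2·Na + glucose/18 + BUN/2.8
= 2·157 + 138/18 + 29/2.8
= 314 + 7.67 + 10.36
= 332.03 mOsm/kg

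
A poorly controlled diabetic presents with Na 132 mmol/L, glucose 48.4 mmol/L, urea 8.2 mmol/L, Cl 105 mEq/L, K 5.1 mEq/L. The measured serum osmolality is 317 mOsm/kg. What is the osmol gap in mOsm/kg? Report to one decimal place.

-3.6 mOsm/kg

Calculated osmolality = 2·Na + glucose + urea
= 2·132 + 48.4 + 8.2
= 264 + 48.40 + 8.20
= 320.6 mOsm/kg ≈ 320.6 mOsm/kg
Osmolar gap = measured − calculated = 317 − 320.6 = -3.6 mOsm/kg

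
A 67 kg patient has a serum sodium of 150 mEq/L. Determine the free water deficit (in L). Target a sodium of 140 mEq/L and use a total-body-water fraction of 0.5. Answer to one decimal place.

TBW = 0.5 · 67 = 33.5 L
Free water deficit = TBW · (Na/140 − 1)
= 33.5 · (150/140 − 1)
= 33.5 · 0.0714
= 2.39 L

2.4 L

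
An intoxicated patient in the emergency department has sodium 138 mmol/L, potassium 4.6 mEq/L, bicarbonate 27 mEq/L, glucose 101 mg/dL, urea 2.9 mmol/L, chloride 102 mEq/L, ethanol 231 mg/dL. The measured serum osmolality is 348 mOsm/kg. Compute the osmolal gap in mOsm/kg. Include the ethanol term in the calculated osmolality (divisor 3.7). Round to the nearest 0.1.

Calculated osmolality = 2·Na + glucose/18 + urea + ethanol/3.7
= 2·138 + 101/18 + 2.9 + 231/3.7
= 276 + 5.61 + 2.90 + 62.43
= 346.94 mOsm/kg ≈ 346.9 mOsm/kg
Osmolar gap = measured − calculated = 348 − 346.9 = 1.1 mOsm/kg

1.1 mOsm/kg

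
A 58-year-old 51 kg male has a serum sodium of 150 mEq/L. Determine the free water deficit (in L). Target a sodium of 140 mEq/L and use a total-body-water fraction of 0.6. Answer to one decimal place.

2.2 L

TBW = 0.6 · 51 = 30.6 L
Free water deficit = TBW · (Na/140 − 1)
= 30.6 · (150/140 − 1)
= 30.6 · 0.0714
= 2.18 L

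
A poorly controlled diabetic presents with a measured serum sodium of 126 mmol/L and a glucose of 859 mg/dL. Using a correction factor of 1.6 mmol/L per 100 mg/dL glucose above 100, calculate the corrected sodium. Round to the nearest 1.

Corrected Na = measured Na + 1.6 · (glucose − 100)/100
= 126 + 1.6 · (859 − 100)/100
= 126 + 12.1
= 138.1 mmol/L

138 mmol/L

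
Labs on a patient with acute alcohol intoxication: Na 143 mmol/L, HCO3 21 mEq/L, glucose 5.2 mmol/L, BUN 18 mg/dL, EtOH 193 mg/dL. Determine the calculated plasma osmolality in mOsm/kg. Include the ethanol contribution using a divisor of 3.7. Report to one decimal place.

Calculated osmolality = 2·Na + glucose + BUN/2.8 + ethanol/3.7
= 2·143 + 5.2 + 18/2.8 + 193/3.7
= 286 + 5.20 + 6.43 + 52.16
= 349.79 mOsm/kg

349.8 mOsm/kg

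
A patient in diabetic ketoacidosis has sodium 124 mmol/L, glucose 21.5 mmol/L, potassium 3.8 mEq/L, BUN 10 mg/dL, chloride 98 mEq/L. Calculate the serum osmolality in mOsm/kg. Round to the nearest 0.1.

Calculated osmolality = 2·Na + glucose + BUN/2.8
= 2·124 + 21.5 + 10/2.8
= 248 + 21.50 + 3.57
= 273.07 mOsm/kg

273.1 mOsm/kg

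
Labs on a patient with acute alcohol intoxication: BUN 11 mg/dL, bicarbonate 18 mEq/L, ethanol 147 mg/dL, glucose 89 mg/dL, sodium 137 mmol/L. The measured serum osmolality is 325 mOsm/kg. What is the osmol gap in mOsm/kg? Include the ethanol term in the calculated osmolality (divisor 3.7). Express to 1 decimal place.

Calculated osmolality = 2·Na + glucose/18 + BUN/2.8 + ethanol/3.7
= 2·137 + 89/18 + 11/2.8 + 147/3.7
= 274 + 4.94 + 3.93 + 39.73
= 322.6 mOsm/kg ≈ 322.6 mOsm/kg
Osmolar gap = measured − calculated = 325 − 322.6 = 2.4 mOsm/kg

2.4 mOsm/kg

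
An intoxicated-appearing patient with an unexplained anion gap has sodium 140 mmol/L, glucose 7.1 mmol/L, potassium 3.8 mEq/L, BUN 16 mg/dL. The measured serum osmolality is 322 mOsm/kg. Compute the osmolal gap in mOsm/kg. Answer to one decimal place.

29.2 mOsm/kg

Calculated osmolality = 2·Na + glucose + BUN/2.8
= 2·140 + 7.1 + 16/2.8
= 280 + 7.10 + 5.71
= 292.81 mOsm/kg ≈ 292.8 mOsm/kg
Osmolar gap = measured − calculated = 322 − 292.8 = 29.2 mOsm/kg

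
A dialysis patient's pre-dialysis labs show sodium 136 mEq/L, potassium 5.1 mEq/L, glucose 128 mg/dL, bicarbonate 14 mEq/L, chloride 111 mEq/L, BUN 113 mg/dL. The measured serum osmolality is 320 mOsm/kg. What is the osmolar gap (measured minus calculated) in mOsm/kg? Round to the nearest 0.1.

0.5 mOsm/kg

Calculated osmolality = 2·Na + glucose/18 + BUN/2.8
= 2·136 + 128/18 + 113/2.8
= 272 + 7.11 + 40.36
= 319.47 mOsm/kg ≈ 319.5 mOsm/kg
Osmolar gap = measured − calculated = 320 − 319.5 = 0.5 mOsm/kg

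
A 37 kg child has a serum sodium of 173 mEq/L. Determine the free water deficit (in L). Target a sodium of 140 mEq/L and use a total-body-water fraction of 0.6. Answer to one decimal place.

TBW = 0.6 · 37 = 22.2 L
Free water deficit = TBW · (Na/140 − 1)
= 22.2 · (173/140 − 1)
= 22.2 · 0.2357
= 5.23 L

5.2 L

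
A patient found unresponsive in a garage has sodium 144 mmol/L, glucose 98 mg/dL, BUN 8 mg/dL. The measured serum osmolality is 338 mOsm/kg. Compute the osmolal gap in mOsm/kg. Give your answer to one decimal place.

Calculated osmolality = 2·Na + glucose/18 + BUN/2.8
= 2·144 + 98/18 + 8/2.8
= 288 + 5.44 + 2.86
= 296.3 mOsm/kg ≈ 296.3 mOsm/kg
Osmolar gap = measured − calculated = 338 − 296.3 = 41.7 mOsm/kg

41.7 mOsm/kg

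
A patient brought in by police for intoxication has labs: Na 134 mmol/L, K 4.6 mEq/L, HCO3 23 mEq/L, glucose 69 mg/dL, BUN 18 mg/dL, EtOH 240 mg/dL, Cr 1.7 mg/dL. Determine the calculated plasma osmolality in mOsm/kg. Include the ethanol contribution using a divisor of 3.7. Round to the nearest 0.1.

Calculated osmolality = 2·Na + glucose/18 + BUN/2.8 + ethanol/3.7
= 2·134 + 69/18 + 18/2.8 + 240/3.7
= 268 + 3.83 + 6.43 + 64.86
= 343.12 mOsm/kg

343.1 mOsm/kg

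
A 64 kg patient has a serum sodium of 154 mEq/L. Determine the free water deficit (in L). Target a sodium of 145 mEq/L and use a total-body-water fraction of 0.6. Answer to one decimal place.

2.4 L

TBW = 0.6 · 64 = 38.4 L
Free water deficit = TBW · (Na/145 − 1)
= 38.4 · (154/145 − 1)
= 38.4 · 0.0621
= 2.38 L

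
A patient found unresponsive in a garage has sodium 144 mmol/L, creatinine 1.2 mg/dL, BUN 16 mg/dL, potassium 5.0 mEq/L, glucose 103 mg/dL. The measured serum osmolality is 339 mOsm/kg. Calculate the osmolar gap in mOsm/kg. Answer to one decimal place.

Calculated osmolality = 2·Na + glucose/18 + BUN/2.8
= 2·144 + 103/18 + 16/2.8
= 288 + 5.72 + 5.71
= 299.43 mOsm/kg ≈ 299.4 mOsm/kg
Osmolar gap = measured − calculated = 339 − 299.4 = 39.6 mOsm/kg

39.6 mOsm/kg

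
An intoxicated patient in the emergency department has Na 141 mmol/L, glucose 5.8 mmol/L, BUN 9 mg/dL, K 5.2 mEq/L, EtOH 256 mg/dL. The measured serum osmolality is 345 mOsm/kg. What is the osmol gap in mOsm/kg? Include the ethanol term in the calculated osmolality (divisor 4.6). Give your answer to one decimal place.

-1.7 mOsm/kg

Calculated osmolality = 2·Na + glucose + BUN/2.8 + ethanol/4.6
= 2·141 + 5.8 + 9/2.8 + 256/4.6
= 282 + 5.80 + 3.21 + 55.65
= 346.66 mOsm/kg ≈ 346.7 mOsm/kg
Osmolar gap = measured − calculated = 345 − 346.7 = -1.7 mOsm/kg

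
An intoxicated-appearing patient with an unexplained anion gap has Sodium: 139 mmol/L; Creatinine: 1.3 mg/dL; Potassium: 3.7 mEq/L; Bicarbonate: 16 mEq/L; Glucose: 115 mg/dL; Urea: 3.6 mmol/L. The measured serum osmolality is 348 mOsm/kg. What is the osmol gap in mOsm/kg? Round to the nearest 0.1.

Calculated osmolality = 2·Na + glucose/18 + urea
= 2·139 + 115/18 + 3.6
= 278 + 6.39 + 3.60
= 287.99 mOsm/kg ≈ 288.0 mOsm/kg
Osmolar gap = measured − calculated = 348 − 288.0 = 60.0 mOsm/kg

60.0 mOsm/kg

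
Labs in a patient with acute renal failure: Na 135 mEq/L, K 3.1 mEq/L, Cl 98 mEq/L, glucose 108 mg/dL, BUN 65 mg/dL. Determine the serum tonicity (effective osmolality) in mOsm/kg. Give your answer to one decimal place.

276.0 mOsm/kg

Effective osmolality excludes urea (freely permeant across cell membranes):
2·Na + glucose/18
= 2·135 + 108/18
= 270 + 6
= 276 mOsm/kg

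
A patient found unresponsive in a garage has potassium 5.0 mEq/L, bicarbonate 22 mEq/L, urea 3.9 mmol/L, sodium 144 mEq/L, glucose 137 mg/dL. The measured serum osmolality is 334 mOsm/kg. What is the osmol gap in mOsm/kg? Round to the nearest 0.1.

34.5 mOsm/kg

Calculated osmolality = 2·Na + glucose/18 + urea
= 2·144 + 137/18 + 3.9
= 288 + 7.61 + 3.90
= 299.51 mOsm/kg ≈ 299.5 mOsm/kg
Osmolar gap = measured − calculated = 334 − 299.5 = 34.5 mOsm/kg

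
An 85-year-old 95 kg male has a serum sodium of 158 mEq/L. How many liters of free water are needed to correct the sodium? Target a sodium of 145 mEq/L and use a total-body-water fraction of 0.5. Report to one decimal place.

TBW = 0.5 · 95 = 47.5 L
Free water deficit = TBW · (Na/145 − 1)
= 47.5 · (158/145 − 1)
= 47.5 · 0.0897
= 4.26 L

4.3 L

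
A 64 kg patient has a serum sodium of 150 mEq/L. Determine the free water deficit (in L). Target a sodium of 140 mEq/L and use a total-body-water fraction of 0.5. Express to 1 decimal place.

2.3 L

TBW = 0.5 · 64 = 32 L
Free water deficit = TBW · (Na/140 − 1)
= 32 · (150/140 − 1)
= 32 · 0.0714
= 2.28 L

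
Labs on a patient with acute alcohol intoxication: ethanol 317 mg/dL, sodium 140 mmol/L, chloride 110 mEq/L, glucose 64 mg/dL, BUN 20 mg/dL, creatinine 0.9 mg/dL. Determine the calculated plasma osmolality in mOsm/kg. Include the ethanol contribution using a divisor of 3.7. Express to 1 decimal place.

Calculated osmolality = 2·Na + glucose/18 + BUN/2.8 + ethanol/3.7
= 2·140 + 64/18 + 20/2.8 + 317/3.7
= 280 + 3.56 + 7.14 + 85.68
= 376.38 mOsm/kg

376.4 mOsm/kg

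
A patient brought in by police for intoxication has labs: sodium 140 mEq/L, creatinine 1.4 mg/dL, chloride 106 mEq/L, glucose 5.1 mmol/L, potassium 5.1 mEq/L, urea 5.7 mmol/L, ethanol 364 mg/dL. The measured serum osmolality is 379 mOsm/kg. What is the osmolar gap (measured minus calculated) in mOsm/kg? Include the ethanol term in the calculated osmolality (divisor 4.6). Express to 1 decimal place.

Calculated osmolality = 2·Na + glucose + urea + ethanol/4.6
= 2·140 + 5.1 + 5.7 + 364/4.6
= 280 + 5.10 + 5.70 + 79.13
= 369.93 mOsm/kg ≈ 369.9 mOsm/kg
Osmolar gap = measured − calculated = 379 − 369.9 = 9.1 mOsm/kg

9.1 mOsm/kg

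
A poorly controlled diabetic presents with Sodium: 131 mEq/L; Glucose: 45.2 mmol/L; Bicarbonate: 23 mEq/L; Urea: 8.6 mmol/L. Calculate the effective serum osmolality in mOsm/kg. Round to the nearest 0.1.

Effective osmolality excludes urea (freely permeant across cell membranes):
2·Na + glucose
= 2·131 + 45.2
= 262 + 45.2
= 307.2 mOsm/kg

307.2 mOsm/kg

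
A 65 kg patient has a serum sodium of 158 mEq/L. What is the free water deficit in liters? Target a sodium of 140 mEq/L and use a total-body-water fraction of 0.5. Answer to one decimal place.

TBW = 0.5 · 65 = 32.5 L
Free water deficit = TBW · (Na/140 − 1)
= 32.5 · (158/140 − 1)
= 32.5 · 0.1286
= 4.18 L

4.2 L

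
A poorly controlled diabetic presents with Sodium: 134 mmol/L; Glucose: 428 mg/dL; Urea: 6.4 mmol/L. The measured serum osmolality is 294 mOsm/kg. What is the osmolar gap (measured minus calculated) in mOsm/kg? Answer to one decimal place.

Calculated osmolality = 2·Na + glucose/18 + urea
= 2·134 + 428/18 + 6.4
= 268 + 23.78 + 6.40
= 298.18 mOsm/kg ≈ 298.2 mOsm/kg
Osmolar gap = measured − calculated = 294 − 298.2 = -4.2 mOsm/kg

-4.2 mOsm/kg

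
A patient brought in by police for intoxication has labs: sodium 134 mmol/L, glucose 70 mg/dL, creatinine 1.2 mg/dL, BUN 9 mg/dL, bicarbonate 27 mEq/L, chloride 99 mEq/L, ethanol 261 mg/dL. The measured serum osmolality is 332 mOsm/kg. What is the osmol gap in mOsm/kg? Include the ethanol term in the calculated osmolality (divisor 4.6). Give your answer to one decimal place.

0.2 mOsm/kg

Calculated osmolality = 2·Na + glucose/18 + BUN/2.8 + ethanol/4.6
= 2·134 + 70/18 + 9/2.8 + 261/4.6
= 268 + 3.89 + 3.21 + 56.74
= 331.84 mOsm/kg ≈ 331.8 mOsm/kg
Osmolar gap = measured − calculated = 332 − 331.8 = 0.2 mOsm/kg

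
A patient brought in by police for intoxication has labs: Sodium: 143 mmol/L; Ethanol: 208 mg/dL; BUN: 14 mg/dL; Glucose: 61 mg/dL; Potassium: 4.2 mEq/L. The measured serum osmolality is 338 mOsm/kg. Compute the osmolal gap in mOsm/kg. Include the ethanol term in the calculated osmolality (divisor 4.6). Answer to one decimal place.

Calculated osmolality = 2·Na + glucose/18 + BUN/2.8 + ethanol/4.6
= 2·143 + 61/18 + 14/2.8 + 208/4.6
= 286 + 3.39 + 5 + 45.22
= 339.61 mOsm/kg ≈ 339.6 mOsm/kg
Osmolar gap = measured − calculated = 338 − 339.6 = -1.6 mOsm/kg

-1.6 mOsm/kg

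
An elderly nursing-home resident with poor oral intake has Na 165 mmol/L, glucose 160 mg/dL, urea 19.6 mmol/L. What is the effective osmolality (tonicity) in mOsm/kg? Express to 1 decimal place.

Effective osmolality excludes urea (freely permeant across cell membranes):
2·Na + glucose/18
= 2·165 + 160/18
= 330 + 8.89
= 338.89 mOsm/kg

338.9 mOsm/kg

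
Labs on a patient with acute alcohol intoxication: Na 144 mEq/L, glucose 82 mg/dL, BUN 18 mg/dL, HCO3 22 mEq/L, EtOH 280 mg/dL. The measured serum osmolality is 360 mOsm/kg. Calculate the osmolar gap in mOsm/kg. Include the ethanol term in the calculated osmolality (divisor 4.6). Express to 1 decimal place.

Calculated osmolality = 2·Na + glucose/18 + BUN/2.8 + ethanol/4.6
= 2·144 + 82/18 + 18/2.8 + 280/4.6
= 288 + 4.56 + 6.43 + 60.87
= 359.86 mOsm/kg ≈ 359.9 mOsm/kg
Osmolar gap = measured − calculated = 360 − 359.9 = 0.1 mOsm/kg

0.1 mOsm/kg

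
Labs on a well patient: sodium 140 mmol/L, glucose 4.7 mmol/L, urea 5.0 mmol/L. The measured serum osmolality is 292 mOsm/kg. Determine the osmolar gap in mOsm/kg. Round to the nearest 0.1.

2.3 mOsm/kg

Calculated osmolality = 2·Na + glucose + urea
= 2·140 + 4.7 + 5
= 280 + 4.70 + 5
= 289.7 mOsm/kg ≈ 289.7 mOsm/kg
Osmolar gap = measured − calculated = 292 − 289.7 = 2.3 mOsm/kg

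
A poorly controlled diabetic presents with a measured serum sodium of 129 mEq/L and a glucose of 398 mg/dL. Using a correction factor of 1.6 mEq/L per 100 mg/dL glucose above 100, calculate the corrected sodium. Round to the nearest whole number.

134 mEq/L

Corrected Na = measured Na + 1.6 · (glucose − 100)/100
= 129 + 1.6 · (398 − 100)/100
= 129 + 4.8
= 133.8 mEq/L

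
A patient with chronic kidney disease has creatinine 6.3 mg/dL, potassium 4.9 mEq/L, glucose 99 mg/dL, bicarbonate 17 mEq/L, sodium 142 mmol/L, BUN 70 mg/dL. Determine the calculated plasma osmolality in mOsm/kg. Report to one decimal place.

Calculated osmolality = 2·Na + glucose/18 + BUN/2.8
= 2·142 + 99/18 + 70/2.8
= 284 + 5.50 + 25
= 314.5 mOsm/kg

314.5 mOsm/kg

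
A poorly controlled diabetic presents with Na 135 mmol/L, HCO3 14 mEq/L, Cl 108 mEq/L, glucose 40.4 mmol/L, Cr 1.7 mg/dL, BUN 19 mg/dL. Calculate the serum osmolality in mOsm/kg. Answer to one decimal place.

Calculated osmolality = 2·Na + glucose + BUN/2.8
= 2·135 + 40.4 + 19/2.8
= 270 + 40.40 + 6.79
= 317.19 mOsm/kg

317.2 mOsm/kg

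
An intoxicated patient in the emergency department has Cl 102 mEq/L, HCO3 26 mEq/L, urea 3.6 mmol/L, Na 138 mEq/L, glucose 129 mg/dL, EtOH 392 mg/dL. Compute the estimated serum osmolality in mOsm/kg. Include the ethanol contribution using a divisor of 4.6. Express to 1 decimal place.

372.0 mOsm/kg

Calculated osmolality = 2·Na + glucose/18 + urea + ethanol/4.6
= 2·138 + 129/18 + 3.6 + 392/4.6
= 276 + 7.17 + 3.60 + 85.22
= 371.99 mOsm/kg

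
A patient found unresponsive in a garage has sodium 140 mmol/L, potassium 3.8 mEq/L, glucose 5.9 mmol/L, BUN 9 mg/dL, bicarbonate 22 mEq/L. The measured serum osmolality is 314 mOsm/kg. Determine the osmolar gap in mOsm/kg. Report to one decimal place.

24.9 mOsm/kg

Calculated osmolality = 2·Na + glucose + BUN/2.8
= 2·140 + 5.9 + 9/2.8
= 280 + 5.90 + 3.21
= 289.11 mOsm/kg ≈ 289.1 mOsm/kg
Osmolar gap = measured − calculated = 314 − 289.1 = 24.9 mOsm/kg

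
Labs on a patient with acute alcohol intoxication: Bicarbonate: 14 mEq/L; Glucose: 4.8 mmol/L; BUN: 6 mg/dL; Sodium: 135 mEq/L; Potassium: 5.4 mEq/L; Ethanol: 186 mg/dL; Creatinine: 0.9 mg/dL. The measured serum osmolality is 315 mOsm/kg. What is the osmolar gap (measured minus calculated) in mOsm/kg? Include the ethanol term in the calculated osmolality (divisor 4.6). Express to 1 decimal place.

Calculated osmolality = 2·Na + glucose + BUN/2.8 + ethanol/4.6
= 2·135 + 4.8 + 6/2.8 + 186/4.6
= 270 + 4.80 + 2.14 + 40.43
= 317.37 mOsm/kg ≈ 317.4 mOsm/kg
Osmolar gap = measured − calculated = 315 − 317.4 = -2.4 mOsm/kg

-2.4 mOsm/kg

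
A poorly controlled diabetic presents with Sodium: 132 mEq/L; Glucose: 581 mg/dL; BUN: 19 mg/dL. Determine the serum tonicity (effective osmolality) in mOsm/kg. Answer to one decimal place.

Effective osmolality excludes urea (freely permeant across cell membranes):
2·Na + glucose/18
= 2·132 + 581/18
= 264 + 32.28
= 296.28 mOsm/kg

296.3 mOsm/kg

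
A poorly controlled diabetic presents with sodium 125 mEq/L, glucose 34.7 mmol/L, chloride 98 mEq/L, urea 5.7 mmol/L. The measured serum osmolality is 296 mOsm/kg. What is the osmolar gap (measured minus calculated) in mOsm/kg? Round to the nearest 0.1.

5.6 mOsm/kg

Calculated osmolality = 2·Na + glucose + urea
= 2·125 + 34.7 + 5.7
= 250 + 34.70 + 5.70
= 290.4 mOsm/kg ≈ 290.4 mOsm/kg
Osmolar gap = measured − calculated = 296 − 290.4 = 5.6 mOsm/kg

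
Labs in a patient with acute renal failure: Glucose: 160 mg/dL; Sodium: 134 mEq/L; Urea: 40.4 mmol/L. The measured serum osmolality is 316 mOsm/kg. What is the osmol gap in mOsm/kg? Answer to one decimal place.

-1.3 mOsm/kg

Calculated osmolality = 2·Na + glucose/18 + urea
= 2·134 + 160/18 + 40.4
= 268 + 8.89 + 40.40
= 317.29 mOsm/kg ≈ 317.3 mOsm/kg
Osmolar gap = measured − calculated = 316 − 317.3 = -1.3 mOsm/kg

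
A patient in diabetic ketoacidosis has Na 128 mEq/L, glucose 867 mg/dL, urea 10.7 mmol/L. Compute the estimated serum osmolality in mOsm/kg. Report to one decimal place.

314.9 mOsm/kg

Calculated osmolality = 2·Na + glucose/18 + urea
= 2·128 + 867/18 + 10.7
= 256 + 48.17 + 10.70
= 314.87 mOsm/kg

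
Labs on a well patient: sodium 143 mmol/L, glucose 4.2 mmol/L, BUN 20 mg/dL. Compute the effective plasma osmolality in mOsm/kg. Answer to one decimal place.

Effective osmolality excludes urea (freely permeant across cell membranes):
2·Na + glucose
= 2·143 + 4.2
= 286 + 4.2
= 290.2 mOsm/kg

290.2 mOsm/kg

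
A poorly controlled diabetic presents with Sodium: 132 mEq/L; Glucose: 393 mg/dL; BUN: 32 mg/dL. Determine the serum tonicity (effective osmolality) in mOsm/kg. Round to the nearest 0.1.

285.8 mOsm/kg

Effective osmolality excludes urea (freely permeant across cell membranes):
2·Na + glucose/18
= 2·132 + 393/18
= 264 + 21.83
= 285.83 mOsm/kg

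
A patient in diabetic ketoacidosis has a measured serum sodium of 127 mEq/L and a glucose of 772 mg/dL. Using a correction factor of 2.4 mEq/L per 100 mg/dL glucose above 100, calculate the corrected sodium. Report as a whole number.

Corrected Na = measured Na + 2.4 · (glucose − 100)/100
= 127 + 2.4 · (772 − 100)/100
= 127 + 16.1
= 143.1 mEq/L

143 mEq/L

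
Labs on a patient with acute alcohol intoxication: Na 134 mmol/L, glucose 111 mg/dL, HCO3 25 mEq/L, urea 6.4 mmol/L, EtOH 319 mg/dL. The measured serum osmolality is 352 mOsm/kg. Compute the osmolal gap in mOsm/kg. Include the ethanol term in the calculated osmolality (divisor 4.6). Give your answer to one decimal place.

Calculated osmolality = 2·Na + glucose/18 + urea + ethanol/4.6
= 2·134 + 111/18 + 6.4 + 319/4.6
= 268 + 6.17 + 6.40 + 69.35
= 349.92 mOsm/kg ≈ 349.9 mOsm/kg
Osmolar gap = measured − calculated = 352 − 349.9 = 2.1 mOsm/kg

2.1 mOsm/kg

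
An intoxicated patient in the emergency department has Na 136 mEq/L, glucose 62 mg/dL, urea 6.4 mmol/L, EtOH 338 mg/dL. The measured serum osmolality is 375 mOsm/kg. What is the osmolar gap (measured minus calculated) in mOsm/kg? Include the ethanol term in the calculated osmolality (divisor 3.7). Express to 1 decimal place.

Calculated osmolality = 2·Na + glucose/18 + urea + ethanol/3.7
= 2·136 + 62/18 + 6.4 + 338/3.7
= 272 + 3.44 + 6.40 + 91.35
= 373.19 mOsm/kg ≈ 373.2 mOsm/kg
Osmolar gap = measured − calculated = 375 − 373.2 = 1.8 mOsm/kg

1.8 mOsm/kg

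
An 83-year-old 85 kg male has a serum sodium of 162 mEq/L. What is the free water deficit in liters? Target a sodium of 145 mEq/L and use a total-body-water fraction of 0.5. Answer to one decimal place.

TBW = 0.5 · 85 = 42.5 L
Free water deficit = TBW · (Na/145 − 1)
= 42.5 · (162/145 − 1)
= 42.5 · 0.1172
= 4.98 L

5.0 L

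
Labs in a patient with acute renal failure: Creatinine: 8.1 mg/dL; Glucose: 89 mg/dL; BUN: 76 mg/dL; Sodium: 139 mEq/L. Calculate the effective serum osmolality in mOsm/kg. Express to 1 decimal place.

Effective osmolality excludes urea (freely permeant across cell membranes):
2·Na + glucose/18
= 2·139 + 89/18
= 278 + 4.94
= 282.94 mOsm/kg

282.9 mOsm/kg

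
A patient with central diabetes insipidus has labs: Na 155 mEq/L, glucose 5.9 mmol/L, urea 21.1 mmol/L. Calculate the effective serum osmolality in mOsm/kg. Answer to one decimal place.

Effective osmolality excludes urea (freely permeant across cell membranes):
2·Na + glucose
= 2·155 + 5.9
= 310 + 5.9
= 315.9 mOsm/kg

315.9 mOsm/kg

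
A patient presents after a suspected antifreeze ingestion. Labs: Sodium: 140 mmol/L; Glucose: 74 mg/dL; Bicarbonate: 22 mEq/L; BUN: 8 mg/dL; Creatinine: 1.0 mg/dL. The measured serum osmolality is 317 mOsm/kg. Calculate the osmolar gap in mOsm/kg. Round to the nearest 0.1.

Calculated osmolality = 2·Na + glucose/18 + BUN/2.8
= 2·140 + 74/18 + 8/2.8
= 280 + 4.11 + 2.86
= 286.97 mOsm/kg ≈ 287.0 mOsm/kg
Osmolar gap = measured − calculated = 317 − 287.0 = 30.0 mOsm/kg

30.0 mOsm/kg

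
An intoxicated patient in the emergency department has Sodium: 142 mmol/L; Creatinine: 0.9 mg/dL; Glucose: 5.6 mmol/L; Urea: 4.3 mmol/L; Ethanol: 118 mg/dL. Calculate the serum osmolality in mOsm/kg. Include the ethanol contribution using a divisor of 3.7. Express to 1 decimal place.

Calculated osmolality = 2·Na + glucose + urea + ethanol/3.7
= 2·142 + 5.6 + 4.3 + 118/3.7
= 284 + 5.60 + 4.30 + 31.89
= 325.79 mOsm/kg

325.8 mOsm/kg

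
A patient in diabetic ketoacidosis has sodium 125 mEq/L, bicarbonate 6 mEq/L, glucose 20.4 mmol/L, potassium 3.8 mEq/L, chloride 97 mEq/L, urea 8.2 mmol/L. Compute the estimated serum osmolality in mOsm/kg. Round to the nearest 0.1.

278.6 mOsm/kg

Calculated osmolality = 2·Na + glucose + urea
= 2·125 + 20.4 + 8.2
= 250 + 20.40 + 8.20
= 278.6 mOsm/kg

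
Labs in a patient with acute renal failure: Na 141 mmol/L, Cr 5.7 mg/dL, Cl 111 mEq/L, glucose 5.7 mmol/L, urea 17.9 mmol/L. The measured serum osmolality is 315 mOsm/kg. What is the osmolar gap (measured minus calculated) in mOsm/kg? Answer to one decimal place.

Calculated osmolality = 2·Na + glucose + urea
= 2·141 + 5.7 + 17.9
= 282 + 5.70 + 17.90
= 305.6 mOsm/kg ≈ 305.6 mOsm/kg
Osmolar gap = measured − calculated = 315 − 305.6 = 9.4 mOsm/kg

9.4 mOsm/kg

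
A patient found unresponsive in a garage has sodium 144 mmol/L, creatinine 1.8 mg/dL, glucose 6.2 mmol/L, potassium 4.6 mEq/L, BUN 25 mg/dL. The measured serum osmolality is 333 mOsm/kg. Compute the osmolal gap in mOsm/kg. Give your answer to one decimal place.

29.9 mOsm/kg

Calculated osmolality = 2·Na + glucose + BUN/2.8
= 2·144 + 6.2 + 25/2.8
= 288 + 6.20 + 8.93
= 303.13 mOsm/kg ≈ 303.1 mOsm/kg
Osmolar gap = measured − calculated = 333 − 303.1 = 29.9 mOsm/kg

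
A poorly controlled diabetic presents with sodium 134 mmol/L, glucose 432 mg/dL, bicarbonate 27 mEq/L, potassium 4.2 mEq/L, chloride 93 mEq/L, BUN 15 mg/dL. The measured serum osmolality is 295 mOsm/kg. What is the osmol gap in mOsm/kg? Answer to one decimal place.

-2.4 mOsm/kg

Calculated osmolality = 2·Na + glucose/18 + BUN/2.8
= 2·134 + 432/18 + 15/2.8
= 268 + 24 + 5.36
= 297.36 mOsm/kg ≈ 297.4 mOsm/kg
Osmolar gap = measured − calculated = 295 − 297.4 = -2.4 mOsm/kg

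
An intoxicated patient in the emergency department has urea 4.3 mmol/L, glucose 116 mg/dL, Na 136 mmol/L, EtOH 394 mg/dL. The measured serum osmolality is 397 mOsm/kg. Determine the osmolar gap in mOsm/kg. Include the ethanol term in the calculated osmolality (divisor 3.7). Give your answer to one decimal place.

Calculated osmolality = 2·Na + glucose/18 + urea + ethanol/3.7
= 2·136 + 116/18 + 4.3 + 394/3.7
= 272 + 6.44 + 4.30 + 106.49
= 389.23 mOsm/kg ≈ 389.2 mOsm/kg
Osmolar gap = measured − calculated = 397 − 389.2 = 7.8 mOsm/kg

7.8 mOsm/kg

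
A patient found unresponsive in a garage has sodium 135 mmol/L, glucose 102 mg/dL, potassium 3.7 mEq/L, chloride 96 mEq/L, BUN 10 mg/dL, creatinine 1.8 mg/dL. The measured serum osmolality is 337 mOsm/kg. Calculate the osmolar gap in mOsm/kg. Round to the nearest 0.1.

57.8 mOsm/kg

Calculated osmolality = 2·Na + glucose/18 + BUN/2.8
= 2·135 + 102/18 + 10/2.8
= 270 + 5.67 + 3.57
= 279.24 mOsm/kg ≈ 279.2 mOsm/kg
Osmolar gap = measured − calculated = 337 − 279.2 = 57.8 mOsm/kg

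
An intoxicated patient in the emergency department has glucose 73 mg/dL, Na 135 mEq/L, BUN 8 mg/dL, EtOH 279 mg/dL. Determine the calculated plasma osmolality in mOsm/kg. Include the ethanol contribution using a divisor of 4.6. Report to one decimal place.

337.6 mOsm/kg

Calculated osmolality = 2·Na + glucose/18 + BUN/2.8 + ethanol/4.6
= 2·135 + 73/18 + 8/2.8 + 279/4.6
= 270 + 4.06 + 2.86 + 60.65
= 337.57 mOsm/kg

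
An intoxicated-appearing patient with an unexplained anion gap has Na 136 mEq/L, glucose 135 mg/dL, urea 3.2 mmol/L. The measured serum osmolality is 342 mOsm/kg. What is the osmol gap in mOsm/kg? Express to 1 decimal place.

Calculated osmolality = 2·Na + glucose/18 + urea
= 2·136 + 135/18 + 3.2
= 272 + 7.50 + 3.20
= 282.7 mOsm/kg ≈ 282.7 mOsm/kg
Osmolar gap = measured − calculated = 342 − 282.7 = 59.3 mOsm/kg

59.3 mOsm/kg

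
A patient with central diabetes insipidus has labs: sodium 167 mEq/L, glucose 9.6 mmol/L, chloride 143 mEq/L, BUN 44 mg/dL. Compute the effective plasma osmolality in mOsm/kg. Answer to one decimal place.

343.6 mOsm/kg

Effective osmolality excludes urea (freely permeant across cell membranes):
2·Na + glucose
= 2·167 + 9.6
= 334 + 9.6
= 343.6 mOsm/kg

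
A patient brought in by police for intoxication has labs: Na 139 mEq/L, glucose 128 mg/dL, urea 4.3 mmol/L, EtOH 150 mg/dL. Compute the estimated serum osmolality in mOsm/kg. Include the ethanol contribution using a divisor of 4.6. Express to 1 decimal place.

322.0 mOsm/kg

Calculated osmolality = 2·Na + glucose/18 + urea + ethanol/4.6
= 2·139 + 128/18 + 4.3 + 150/4.6
= 278 + 7.11 + 4.30 + 32.61
= 322.02 mOsm/kg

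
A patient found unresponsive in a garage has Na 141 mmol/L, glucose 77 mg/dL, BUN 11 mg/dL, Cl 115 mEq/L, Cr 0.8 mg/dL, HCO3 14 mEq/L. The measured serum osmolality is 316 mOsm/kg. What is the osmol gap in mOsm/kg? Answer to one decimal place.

Calculated osmolality = 2·Na + glucose/18 + BUN/2.8
= 2·141 + 77/18 + 11/2.8
= 282 + 4.28 + 3.93
= 290.21 mOsm/kg ≈ 290.2 mOsm/kg
Osmolar gap = measured − calculated = 316 − 290.2 = 25.8 mOsm/kg

25.8 mOsm/kg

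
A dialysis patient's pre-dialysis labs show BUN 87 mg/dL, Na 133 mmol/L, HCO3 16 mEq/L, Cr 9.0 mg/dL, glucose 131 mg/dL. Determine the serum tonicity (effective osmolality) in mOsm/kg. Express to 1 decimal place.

273.3 mOsm/kg

Effective osmolality excludes urea (freely permeant across cell membranes):
2·Na + glucose/18
= 2·133 + 131/18
= 266 + 7.28
= 273.28 mOsm/kg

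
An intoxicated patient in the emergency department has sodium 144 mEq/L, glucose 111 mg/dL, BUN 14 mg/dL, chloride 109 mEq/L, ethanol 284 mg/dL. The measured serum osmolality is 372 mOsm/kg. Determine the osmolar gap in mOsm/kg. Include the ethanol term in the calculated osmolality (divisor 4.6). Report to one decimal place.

11.1 mOsm/kg

Calculated osmolality = 2·Na + glucose/18 + BUN/2.8 + ethanol/4.6
= 2·144 + 111/18 + 14/2.8 + 284/4.6
= 288 + 6.17 + 5 + 61.74
= 360.91 mOsm/kg ≈ 360.9 mOsm/kg
Osmolar gap = measured − calculated = 372 − 360.9 = 11.1 mOsm/kg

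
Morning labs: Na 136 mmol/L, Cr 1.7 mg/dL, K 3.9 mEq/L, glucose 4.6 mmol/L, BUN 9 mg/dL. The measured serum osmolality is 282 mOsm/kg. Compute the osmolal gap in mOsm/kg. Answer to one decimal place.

Calculated osmolality = 2·Na + glucose + BUN/2.8
= 2·136 + 4.6 + 9/2.8
= 272 + 4.60 + 3.21
= 279.81 mOsm/kg ≈ 279.8 mOsm/kg
Osmolar gap = measured − calculated = 282 − 279.8 = 2.2 mOsm/kg

2.2 mOsm/kg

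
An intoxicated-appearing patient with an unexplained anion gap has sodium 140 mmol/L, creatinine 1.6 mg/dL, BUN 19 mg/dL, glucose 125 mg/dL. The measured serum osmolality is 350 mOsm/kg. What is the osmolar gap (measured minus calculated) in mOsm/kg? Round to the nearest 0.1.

56.3 mOsm/kg

Calculated osmolality = 2·Na + glucose/18 + BUN/2.8
= 2·140 + 125/18 + 19/2.8
= 280 + 6.94 + 6.79
= 293.73 mOsm/kg ≈ 293.7 mOsm/kg
Osmolar gap = measured − calculated = 350 − 293.7 = 56.3 mOsm/kg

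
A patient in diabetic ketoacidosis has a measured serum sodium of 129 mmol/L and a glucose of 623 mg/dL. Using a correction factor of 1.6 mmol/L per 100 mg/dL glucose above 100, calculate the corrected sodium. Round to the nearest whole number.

137 mmol/L

Corrected Na = measured Na + 1.6 · (glucose − 100)/100
= 129 + 1.6 · (623 − 100)/100
= 129 + 8.4
= 137.4 mmol/L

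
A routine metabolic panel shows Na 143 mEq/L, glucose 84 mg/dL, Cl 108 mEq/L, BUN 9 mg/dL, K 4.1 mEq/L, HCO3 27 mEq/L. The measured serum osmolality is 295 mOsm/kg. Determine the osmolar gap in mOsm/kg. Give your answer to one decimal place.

Calculated osmolality = 2·Na + glucose/18 + BUN/2.8
= 2·143 + 84/18 + 9/2.8
= 286 + 4.67 + 3.21
= 293.88 mOsm/kg ≈ 293.9 mOsm/kg
Osmolar gap = measured − calculated = 295 − 293.9 = 1.1 mOsm/kg

1.1 mOsm/kg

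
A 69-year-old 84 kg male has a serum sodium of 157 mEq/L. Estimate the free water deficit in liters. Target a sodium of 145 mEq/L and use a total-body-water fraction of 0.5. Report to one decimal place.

TBW = 0.5 · 84 = 42 L
Free water deficit = TBW · (Na/145 − 1)
= 42 · (157/145 − 1)
= 42 · 0.0828
= 3.48 L

3.5 L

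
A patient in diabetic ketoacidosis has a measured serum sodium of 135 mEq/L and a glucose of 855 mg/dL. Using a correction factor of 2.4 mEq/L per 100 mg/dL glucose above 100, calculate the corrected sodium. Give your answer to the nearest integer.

Corrected Na = measured Na + 2.4 · (glucose − 100)/100
= 135 + 2.4 · (855 − 100)/100
= 135 + 18.1
= 153.1 mEq/L

153 mEq/L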